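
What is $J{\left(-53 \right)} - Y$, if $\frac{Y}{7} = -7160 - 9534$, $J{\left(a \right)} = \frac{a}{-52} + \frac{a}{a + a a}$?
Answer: $116859$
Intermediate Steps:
$J{\left(a \right)} = - \frac{a}{52} + \frac{a}{a + a^{2}}$ ($J{\left(a \right)} = a \left(- \frac{1}{52}\right) + \frac{a}{a + a^{2}} = - \frac{a}{52} + \frac{a}{a + a^{2}}$)
$Y = -116858$ ($Y = 7 \left(-7160 - 9534\right) = 7 \left(-16694\right) = -116858$)
$J{\left(-53 \right)} - Y = \frac{52 - -53 - \left(-53\right)^{2}}{52 \left(1 - 53\right)} - -116858 = \frac{52 + 53 - 2809}{52 \left(-52\right)} + 116858 = \frac{1}{52} \left(- \frac{1}{52}\right) \left(52 + 53 - 2809\right) + 116858 = \frac{1}{52} \left(- \frac{1}{52}\right) \left(-2704\right) + 116858 = 1 + 116858 = 116859$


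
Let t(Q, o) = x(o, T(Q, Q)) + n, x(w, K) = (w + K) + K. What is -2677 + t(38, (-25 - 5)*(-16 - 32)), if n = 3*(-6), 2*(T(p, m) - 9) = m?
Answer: -1199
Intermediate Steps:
T(p, m) = 9 + m/2
x(w, K) = w + 2*K (x(w, K) = (K + w) + K = w + 2*K)
n = -18
t(Q, o) = Q + o (t(Q, o) = (o + 2*(9 + Q/2)) - 18 = (o + (18 + Q)) - 18 = (18 + Q + o) - 18 = Q + o)
-2677 + t(38, (-25 - 5)*(-16 - 32)) = -2677 + (38 + (-25 - 5)*(-16 - 32)) = -2677 + (38 - 30*(-48)) = -2677 + (38 + 1440) = -2677 + 1478 = -1199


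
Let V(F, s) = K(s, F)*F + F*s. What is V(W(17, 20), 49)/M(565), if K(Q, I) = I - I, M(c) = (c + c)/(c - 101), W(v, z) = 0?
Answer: 0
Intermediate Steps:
M(c) = 2*c/(-101 + c) (M(c) = (2*c)/(-101 + c) = 2*c/(-101 + c))
K(Q, I) = 0
V(F, s) = F*s (V(F, s) = 0*F + F*s = 0 + F*s = F*s)
V(W(17, 20), 49)/M(565) = (0*49)/((2*565/(-101 + 565))) = 0/((2*565/464)) = 0/((2*565*(1/464))) = 0/(565/232) = 0*(232/565) = 0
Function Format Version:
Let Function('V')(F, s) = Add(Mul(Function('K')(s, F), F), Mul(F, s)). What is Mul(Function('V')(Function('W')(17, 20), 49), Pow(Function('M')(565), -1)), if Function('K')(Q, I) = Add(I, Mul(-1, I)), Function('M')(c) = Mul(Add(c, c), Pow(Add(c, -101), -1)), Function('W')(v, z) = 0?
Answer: 0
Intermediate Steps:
Function('M')(c) = Mul(2, c, Pow(Add(-101, c), -1)) (Function('M')(c) = Mul(Mul(2, c), Pow(Add(-101, c), -1)) = Mul(2, c, Pow(Add(-101, c), -1)))
Function('K')(Q, I) = 0
Function('V')(F, s) = Mul(F, s) (Function('V')(F, s) = Add(Mul(0, F), Mul(F, s)) = Add(0, Mul(F, s)) = Mul(F, s))
Mul(Function('V')(Function('W')(17, 20), 49), Pow(Function('M')(565), -1)) = Mul(Mul(0, 49), Pow(Mul(2, 565, Pow(Add(-101, 565), -1)), -1)) = Mul(0, Pow(Mul(2, 565, Pow(464, -1)), -1)) = Mul(0, Pow(Mul(2, 565, Rational(1, 464)), -1)) = Mul(0, Pow(Rational(565, 232), -1)) = Mul(0, Rational(232, 565)) = 0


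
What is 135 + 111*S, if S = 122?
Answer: 13677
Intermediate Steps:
135 + 111*S = 135 + 111*122 = 135 + 13542 = 13677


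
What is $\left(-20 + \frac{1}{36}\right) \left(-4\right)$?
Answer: $\frac{719}{9} \approx 79.889$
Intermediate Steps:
$\left(-20 + \frac{1}{36}\right) \left(-4\right) = \left(- \frac{719}{36}\right) \left(-4\right) = \frac{719}{9}$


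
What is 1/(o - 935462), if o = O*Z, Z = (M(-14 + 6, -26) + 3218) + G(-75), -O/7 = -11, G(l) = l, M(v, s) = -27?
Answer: -1/695530 ≈ -1.4378e-6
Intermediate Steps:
O = 77 (O = -7*(-11) = 77)
Z = 3116 (Z = (-27 + 3218) - 75 = 3191 - 75 = 3116)
o = 239932 (o = 77*3116 = 239932)
1/(o - 935462) = 1/(239932 - 935462) = 1/(-695530) = -1/695530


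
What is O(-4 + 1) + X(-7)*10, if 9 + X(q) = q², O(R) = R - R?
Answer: 400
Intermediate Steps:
O(R) = 0
X(q) = -9 + q²
O(-4 + 1) + X(-7)*10 = 0 + (-9 + (-7)²)*10 = 0 + (-9 + 49)*10 = 0 + 40*10 = 0 + 400 = 400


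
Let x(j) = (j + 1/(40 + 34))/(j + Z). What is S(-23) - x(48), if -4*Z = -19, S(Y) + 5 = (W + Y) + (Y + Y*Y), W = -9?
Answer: 3654377/7807 ≈ 468.09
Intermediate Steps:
S(Y) = -14 + Y**2 + 2*Y (S(Y) = -5 + ((-9 + Y) + (Y + Y*Y)) = -5 + ((-9 + Y) + (Y + Y**2)) = -5 + (-9 + Y**2 + 2*Y) = -14 + Y**2 + 2*Y)
Z = 19/4 (Z = -1/4*(-19) = 19/4 ≈ 4.7500)
x(j) = (1/74 + j)/(19/4 + j) (x(j) = (j + 1/(40 + 34))/(j + 19/4) = (j + 1/74)/(19/4 + j) = (1/74 + j)/(19/4 + j))
S(-23) - x(48) = (-14 + (-23)**2 + 2*(-23)) - 2*(1 + 74*48)/(37*(19 + 4*48)) = (-14 + 529 - 46) - 2*(1 + 3552)/(37*(19 + 192)) = 469 - 2*3553/(37*211) = 469 - 1*7106/7807 = 469 - 7106/7807 = 3654377/7807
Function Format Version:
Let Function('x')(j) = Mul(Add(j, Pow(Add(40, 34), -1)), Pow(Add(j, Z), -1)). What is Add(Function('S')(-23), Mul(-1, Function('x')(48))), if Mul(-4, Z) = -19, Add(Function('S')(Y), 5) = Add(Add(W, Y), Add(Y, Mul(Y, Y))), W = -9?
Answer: Rational(3654377, 7807) ≈ 468.09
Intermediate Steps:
Function('S')(Y) = Add(-14, Pow(Y, 2), Mul(2, Y)) (Function('S')(Y) = Add(-5, Add(Add(-9, Y), Add(Y, Mul(Y, Y)))) = Add(-5, Add(Add(-9, Y), Add(Y, Pow(Y, 2)))) = Add(-5, Add(-9, Pow(Y, 2), Mul(2, Y))) = Add(-14, Pow(Y, 2), Mul(2, Y)))
Z = Rational(19, 4) (Z = Mul(Rational(-1, 4), -19) = Rational(19, 4) ≈ 4.7500)
Function('x')(j) = Mul(Pow(Add(Rational(19, 4), j), -1), Add(Rational(1, 74), j)) (Function('x')(j) = Mul(Add(j, Pow(Add(40, 34), -1)), Pow(Add(j, Rational(19, 4)), -1)) = Mul(Add(j, Pow(74, -1)), Pow(Add(Rational(19, 4), j), -1)) = Mul(Add(j, Rational(1, 74)), Pow(Add(Rational(19, 4), j), -1)) = Mul(Add(Rational(1, 74), j), Pow(Add(Rational(19, 4), j), -1)) = Mul(Pow(Add(Rational(19, 4), j), -1), Add(Rational(1, 74), j)))
Add(Function('S')(-23), Mul(-1, Function('x')(48))) = Add(Add(-14, Pow(-23, 2), Mul(2, -23)), Mul(-1, Mul(Rational(2, 37), Pow(Add(19, Mul(4, 48)), -1), Add(1, Mul(74, 48))))) = Add(Add(-14, 529, -46), Mul(-1, Mul(Rational(2, 37), Pow(Add(19, 192), -1), Add(1, 3552)))) = Add(469, Mul(-1, Mul(Rational(2, 37), Pow(211, -1), 3553))) = Add(469, Mul(-1, Mul(Rational(2, 37), Rational(1, 211), 3553))) = Add(469, Mul(-1, Rational(7106, 7807))) = Add(469, Rational(-7106, 7807)) = Rational(3654377, 7807)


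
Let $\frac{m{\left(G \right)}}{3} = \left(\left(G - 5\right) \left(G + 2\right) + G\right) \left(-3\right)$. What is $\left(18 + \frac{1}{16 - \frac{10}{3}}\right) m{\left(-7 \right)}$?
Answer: $- \frac{327699}{38} \approx -8623.7$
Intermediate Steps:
$m{\left(G \right)} = - 9 G - 9 \left(-5 + G\right) \left(2 + G\right)$ ($m{\left(G \right)} = 3 \left(\left(G - 5\right) \left(G + 2\right) + G\right) \left(-3\right) = 3 \left(\left(-5 + G\right) \left(2 + G\right) + G\right) \left(-3\right) = 3 \left(G + \left(-5 + G\right) \left(2 + G\right)\right) \left(-3\right) = 3 \left(- 3 G - 3 \left(-5 + G\right) \left(2 + G\right)\right) = - 9 G - 9 \left(-5 + G\right) \left(2 + G\right)$)
$\left(18 + \frac{1}{16 - \frac{10}{3}}\right) m{\left(-7 \right)} = \left(18 + \frac{1}{16 - \frac{10}{3}}\right) \left(90 - 9 \left(-7\right)^{2} + 18 \left(-7\right)\right) = \left(18 + \frac{1}{16 - \frac{10}{3}}\right) \left(90 - 441 - 126\right) = \left(18 + \frac{1}{16 - \frac{10}{3}}\right) \left(-477\right) = \left(18 + \frac{1}{\frac{38}{3}}\right) \left(-477\right) = \left(18 + \frac{3}{38}\right) \left(-477\right) = \frac{687}{38} \left(-477\right) = - \frac{327699}{38}$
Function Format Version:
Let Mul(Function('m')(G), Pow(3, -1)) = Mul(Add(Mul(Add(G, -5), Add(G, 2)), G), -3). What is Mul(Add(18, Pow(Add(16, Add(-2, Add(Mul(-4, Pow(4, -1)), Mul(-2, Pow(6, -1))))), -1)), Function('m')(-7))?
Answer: Rational(-327699, 38) ≈ -8623.7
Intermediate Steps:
Function('m')(G) = Add(Mul(-9, G), Mul(-9, Add(-5, G), Add(2, G))) (Function('m')(G) = Mul(3, Mul(Add(Mul(Add(G, -5), Add(G, 2)), G), -3)) = Mul(3, Mul(Add(Mul(Add(-5, G), Add(2, G)), G), -3)) = Mul(3, Mul(Add(G, Mul(Add(-5, G), Add(2, G))), -3)) = Mul(3, Add(Mul(-3, G), Mul(-3, Add(-5, G), Add(2, G)))) = Add(Mul(-9, G), Mul(-9, Add(-5, G), Add(2, G))))
Mul(Add(18, Pow(Add(16, Add(-2, Add(Mul(-4, Pow(4, -1)), Mul(-2, Pow(6, -1))))), -1)), Function('m')(-7)) = Mul(Add(18, Pow(Add(16, Add(-2, Add(Mul(-4, Pow(4, -1)), Mul(-2, Pow(6, -1))))), -1)), Add(90, Mul(-9, Pow(-7, 2)), Mul(18, -7))) = Mul(Add(18, Pow(Add(16, Add(-2, Add(Mul(-4, Rational(1, 4)), Mul(-2, Rational(1, 6))))), -1)), Add(90, Mul(-9, 49), -126)) = Mul(Add(18, Pow(Add(16, Add(-2, Add(-1, Rational(-1, 3)))), -1)), Add(90, -441, -126)) = Mul(Add(18, Pow(Add(16, Add(-2, Rational(-4, 3))), -1)), -477) = Mul(Add(18, Pow(Add(16, Rational(-10, 3)), -1)), -477) = Mul(Add(18, Pow(Rational(38, 3), -1)), -477) = Mul(Add(18, Rational(3, 38)), -477) = Mul(Rational(687, 38), -477) = Rational(-327699, 38)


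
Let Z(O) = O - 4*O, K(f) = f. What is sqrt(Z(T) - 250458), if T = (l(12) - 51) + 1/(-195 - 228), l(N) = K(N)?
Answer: 4*I*sqrt(311064330)/141 ≈ 500.34*I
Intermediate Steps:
l(N) = N
T = -16498/423 (T = (12 - 51) + 1/(-195 - 228) = -39 + 1/(-423) = -39 - 1/423 = -16498/423 ≈ -39.002)
Z(O) = -3*O
sqrt(Z(T) - 250458) = sqrt(-3*(-16498/423) - 250458) = sqrt(16498/141 - 250458) = sqrt(-35298080/141) = 4*I*sqrt(311064330)/141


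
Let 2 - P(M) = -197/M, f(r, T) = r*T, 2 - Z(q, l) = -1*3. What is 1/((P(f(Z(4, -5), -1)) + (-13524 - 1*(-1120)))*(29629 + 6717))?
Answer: -5/2260975622 ≈ -2.2114e-9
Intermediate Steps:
Z(q, l) = 5 (Z(q, l) = 2 - (-1)*3 = 2 - 1*(-3) = 2 + 3 = 5)
f(r, T) = T*r
P(M) = 2 + 197/M (P(M) = 2 - (-197)/M = 2 + 197/M)
1/((P(f(Z(4, -5), -1)) + (-13524 - 1*(-1120)))*(29629 + 6717)) = 1/(((2 + 197/((-1*5))) + (-13524 - 1*(-1120)))*(29629 + 6717)) = 1/(((2 + 197/(-5)) + (-13524 + 1120))*36346) = 1/(((2 + 197*(-⅕)) - 12404)*36346) = 1/(((2 - 197/5) - 12404)*36346) = 1/((-187/5 - 12404)*36346) = 1/(-62207/5*36346) = 1/(-2260975622/5) = -5/2260975622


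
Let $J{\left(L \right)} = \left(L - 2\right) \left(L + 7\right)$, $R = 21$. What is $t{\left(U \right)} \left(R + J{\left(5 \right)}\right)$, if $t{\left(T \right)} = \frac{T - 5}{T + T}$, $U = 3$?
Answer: $-19$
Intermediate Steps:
$J{\left(L \right)} = \left(-2 + L\right) \left(7 + L\right)$
$t{\left(T \right)} = \frac{-5 + T}{2 T}$
$t{\left(U \right)} \left(R + J{\left(5 \right)}\right) = \frac{-5 + 3}{2 \cdot 3} \left(21 + \left(-14 + 5^{2} + 5 \cdot 5\right)\right) = \frac{1}{2} \cdot \frac{1}{3} \left(-2\right) \left(21 + \left(-14 + 25 + 25\right)\right) = - \frac{21 + 36}{3} = \left(- \frac{1}{3}\right) 57 = -19$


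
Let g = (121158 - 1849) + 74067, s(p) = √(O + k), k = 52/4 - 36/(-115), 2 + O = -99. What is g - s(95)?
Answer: 193376 - 2*I*√289915/115 ≈ 1.9338e+5 - 9.3641*I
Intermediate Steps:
O = -101 (O = -2 - 99 = -101)
k = 1531/115 (k = 52*(¼) - 36*(-1/115) = 13 + 36/115 = 1531/115 ≈ 13.313)
s(p) = 2*I*√289915/115 (s(p) = √(-101 + 1531/115) = √(-10084/115) = 2*I*√289915/115)
g = 193376 (g = 119309 + 74067 = 193376)
g - s(95) = 193376 - 2*I*√289915/115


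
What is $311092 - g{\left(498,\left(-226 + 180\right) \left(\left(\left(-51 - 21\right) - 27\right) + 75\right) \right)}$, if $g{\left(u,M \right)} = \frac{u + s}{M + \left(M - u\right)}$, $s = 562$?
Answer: $\frac{53196626}{171} \approx 3.1109 \cdot 10^{5}$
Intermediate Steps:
$g{\left(u,M \right)} = \frac{562 + u}{- u + 2 M}$ ($g{\left(u,M \right)} = \frac{u + 562}{M + \left(M - u\right)} = \frac{562 + u}{- u + 2 M}$)
$311092 - g{\left(498,\left(-226 + 180\right) \left(\left(\left(-51 - 21\right) - 27\right) + 75\right) \right)} = 311092 - \frac{562 + 498}{\left(-1\right) 498 + 2 \left(-226 + 180\right) \left(\left(\left(-51 - 21\right) - 27\right) + 75\right)} = 311092 - \frac{1}{-498 + 2 \left(- 46 \left(\left(-72 - 27\right) + 75\right)\right)} 1060 = 311092 - \frac{1}{-498 + 2 \left(- 46 \left(-99 + 75\right)\right)} 1060 = 311092 - \frac{1}{-498 + 2 \left(\left(-46\right) \left(-24\right)\right)} 1060 = 311092 - \frac{1}{-498 + 2 \cdot 1104} \cdot 1060 = 311092 - \frac{1}{-498 + 2208} \cdot 1060 = 311092 - \frac{1}{1710} \cdot 1060 = 311092 - \frac{106}{171} = \frac{53196626}{171}$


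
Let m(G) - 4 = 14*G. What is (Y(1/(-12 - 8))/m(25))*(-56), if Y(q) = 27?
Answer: -252/59 ≈ -4.2712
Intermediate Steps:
m(G) = 4 + 14*G
(Y(1/(-12 - 8))/m(25))*(-56) = (27/(4 + 14*25))*(-56) = (27/(4 + 350))*(-56) = (27/354)*(-56) = (27*(1/354))*(-56) = (9/118)*(-56) = -252/59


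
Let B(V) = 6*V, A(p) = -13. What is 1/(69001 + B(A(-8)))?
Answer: 1/68923 ≈ 1.4509e-5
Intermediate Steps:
1/(69001 + B(A(-8))) = 1/(69001 + 6*(-13)) = 1/(69001 - 78) = 1/68923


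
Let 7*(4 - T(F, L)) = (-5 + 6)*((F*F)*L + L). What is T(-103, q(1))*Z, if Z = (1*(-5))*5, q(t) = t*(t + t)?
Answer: 529800/7 ≈ 75686.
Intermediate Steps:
q(t) = 2*t**2 (q(t) = t*(2*t) = 2*t**2)
T(F, L) = 4 - L/7 - L*F**2/7 (T(F, L) = 4 - (-5 + 6)*((F*F)*L + L)/7 = 4 - (F**2*L + L)/7 = 4 - (L*F**2 + L)/7 = 4 - (L + L*F**2)/7 = 4 + (-L/7 - L*F**2/7) = 4 - L/7 - L*F**2/7)
Z = -25 (Z = -5*5 = -25)
T(-103, q(1))*Z = (4 - 2*1**2/7 - 1/7*2*1**2*(-103)**2)*(-25) = (4 - 2/7 - 1/7*2*1*10609)*(-25) = (4 - 1/7*2 - 1/7*2*10609)*(-25) = (4 - 2/7 - 21218/7)*(-25) = -21192/7*(-25) = 529800/7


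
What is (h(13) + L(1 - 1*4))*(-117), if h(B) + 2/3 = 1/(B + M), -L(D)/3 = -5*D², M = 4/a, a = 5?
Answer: -361686/23 ≈ -15725.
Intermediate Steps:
M = ⅘ (M = 4/5 = 4*(⅕) = ⅘ ≈ 0.80000)
L(D) = 15*D² (L(D) = -(-15)*D² = 15*D²)
h(B) = -⅔ + 1/(⅘ + B) (h(B) = -⅔ + 1/(B + ⅘) = -⅔ + 1/(⅘ + B))
(h(13) + L(1 - 1*4))*(-117) = ((7 - 10*13)/(3*(4 + 5*13)) + 15*(1 - 1*4)²)*(-117) = ((7 - 130)/(3*(4 + 65)) + 15*(1 - 4)²)*(-117) = ((⅓)*(-123)/69 + 15*(-3)²)*(-117) = ((⅓)*(1/69)*(-123) + 15*9)*(-117) = (-41/69 + 135)*(-117) = (9274/69)*(-117) = -361686/23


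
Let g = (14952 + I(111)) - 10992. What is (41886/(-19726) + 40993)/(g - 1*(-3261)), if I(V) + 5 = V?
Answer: 404293016/72266201 ≈ 5.5945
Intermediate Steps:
I(V) = -5 + V
g = 4066 (g = (14952 + (-5 + 111)) - 10992 = (14952 + 106) - 10992 = 15058 - 10992 = 4066)
(41886/(-19726) + 40993)/(g - 1*(-3261)) = (41886/(-19726) + 40993)/(4066 - 1*(-3261)) = (41886*(-1/19726) + 40993)/(4066 + 3261) = (-20943/9863 + 40993)/7327 = (404293016/9863)*(1/7327) = 404293016/72266201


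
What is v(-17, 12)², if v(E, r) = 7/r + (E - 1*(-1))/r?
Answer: 9/16 ≈ 0.56250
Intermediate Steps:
v(E, r) = 7/r + (1 + E)/r (v(E, r) = 7/r + (E + 1)/r = 7/r + (1 + E)/r)
v(-17, 12)² = ((8 - 17)/12)² = ((1/12)*(-9))² = (-¾)² = 9/16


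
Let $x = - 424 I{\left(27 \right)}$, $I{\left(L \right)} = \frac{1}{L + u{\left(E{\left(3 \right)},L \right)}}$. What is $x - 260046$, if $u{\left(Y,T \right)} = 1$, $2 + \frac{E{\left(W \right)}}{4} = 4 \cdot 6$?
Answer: $- \frac{1820428}{7} \approx -2.6006 \cdot 10^{5}$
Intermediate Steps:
$E{\left(W \right)} = 88$ ($E{\left(W \right)} = -8 + 4 \cdot 4 \cdot 6 = -8 + 4 \cdot 24 = -8 + 96 = 88$)
$I{\left(L \right)} = \frac{1}{1 + L}$ ($I{\left(L \right)} = \frac{1}{L + 1} = \frac{1}{1 + L}$)
$x = - \frac{106}{7}$ ($x = - \frac{424}{1 + 27} = - \frac{424}{28} = \left(-424\right) \frac{1}{28} = - \frac{106}{7} \approx -15.143$)
$x - 260046 = - \frac{106}{7} - 260046 = - \frac{1820428}{7}$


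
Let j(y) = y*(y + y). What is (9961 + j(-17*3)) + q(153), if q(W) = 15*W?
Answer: 17458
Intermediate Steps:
j(y) = 2*y² (j(y) = y*(2*y) = 2*y²)
(9961 + j(-17*3)) + q(153) = (9961 + 2*(-17*3)²) + 15*153 = (9961 + 2*(-51)²) + 2295 = (9961 + 2*2601) + 2295 = (9961 + 5202) + 2295 = 15163 + 2295 = 17458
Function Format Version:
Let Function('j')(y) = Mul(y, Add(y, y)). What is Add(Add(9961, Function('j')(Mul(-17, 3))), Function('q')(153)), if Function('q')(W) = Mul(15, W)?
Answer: 17458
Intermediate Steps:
Function('j')(y) = Mul(2, Pow(y, 2)) (Function('j')(y) = Mul(y, Mul(2, y)) = Mul(2, Pow(y, 2)))
Add(Add(9961, Function('j')(Mul(-17, 3))), Function('q')(153)) = Add(Add(9961, Mul(2, Pow(Mul(-17, 3), 2))), Mul(15, 153)) = Add(Add(9961, Mul(2, Pow(-51, 2))), 2295) = Add(Add(9961, Mul(2, 2601)), 2295) = Add(Add(9961, 5202), 2295) = Add(15163, 2295) = 17458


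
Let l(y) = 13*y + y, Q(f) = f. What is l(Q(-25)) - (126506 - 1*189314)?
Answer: 62458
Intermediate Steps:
l(y) = 14*y
l(Q(-25)) - (126506 - 1*189314) = 14*(-25) - (126506 - 1*189314) = -350 - (126506 - 189314) = -350 - 1*(-62808) = -350 + 62808 = 62458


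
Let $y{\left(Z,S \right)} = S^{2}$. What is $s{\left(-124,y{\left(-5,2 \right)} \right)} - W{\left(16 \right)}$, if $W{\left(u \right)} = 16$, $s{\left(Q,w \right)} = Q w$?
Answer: $-512$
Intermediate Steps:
$s{\left(-124,y{\left(-5,2 \right)} \right)} - W{\left(16 \right)} = - 124 \cdot 2^{2} - 16 = \left(-124\right) 4 - 16 = -496 - 16 = -512$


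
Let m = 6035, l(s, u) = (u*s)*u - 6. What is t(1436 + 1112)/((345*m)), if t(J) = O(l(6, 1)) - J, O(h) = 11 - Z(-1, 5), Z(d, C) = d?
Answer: -2536/2082075 ≈ -0.0012180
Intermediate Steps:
l(s, u) = -6 + s*u² (l(s, u) = (s*u)*u - 6 = s*u² - 6 = -6 + s*u²)
O(h) = 12 (O(h) = 11 - 1*(-1) = 11 + 1 = 12)
t(J) = 12 - J
t(1436 + 1112)/((345*m)) = (12 - (1436 + 1112))/((345*6035)) = (12 - 1*2548)/2082075 = (12 - 2548)*(1/2082075) = -2536*1/2082075 = -2536/2082075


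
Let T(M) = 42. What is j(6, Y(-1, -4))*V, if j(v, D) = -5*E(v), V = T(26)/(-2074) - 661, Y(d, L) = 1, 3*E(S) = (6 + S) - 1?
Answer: 37701290/3111 ≈ 12119.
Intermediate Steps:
E(S) = 5/3 + S/3 (E(S) = ((6 + S) - 1)/3 = (5 + S)/3 = 5/3 + S/3)
V = -685478/1037 (V = 42/(-2074) - 661 = 42*(-1/2074) - 661 = -21/1037 - 661 = -685478/1037 ≈ -661.02)
j(v, D) = -25/3 - 5*v/3 (j(v, D) = -5*(5/3 + v/3) = -25/3 - 5*v/3)
j(6, Y(-1, -4))*V = (-25/3 - 5/3*6)*(-685478/1037) = (-25/3 - 10)*(-685478/1037) = -55/3*(-685478/1037) = 37701290/3111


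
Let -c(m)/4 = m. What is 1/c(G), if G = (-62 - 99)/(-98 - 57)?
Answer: -155/644 ≈ -0.24068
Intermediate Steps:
G = 161/155 (G = -161/(-155) = -161*(-1/155) = 161/155 ≈ 1.0387)
c(m) = -4*m
1/c(G) = 1/(-4*161/155) = 1/(-644/155) = -155/644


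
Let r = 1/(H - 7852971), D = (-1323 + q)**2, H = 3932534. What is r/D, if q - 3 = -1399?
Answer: -1/28983637843957 ≈ -3.4502e-14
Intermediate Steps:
q = -1396 (q = 3 - 1399 = -1396)
D = 7392961 (D = (-1323 - 1396)**2 = (-2719)**2 = 7392961)
r = -1/3920437 (r = 1/(3932534 - 7852971) = 1/(-3920437) = -1/3920437 ≈ -2.5507e-7)
r/D = -1/3920437/7392961 = -1/3920437*1/7392961 = -1/28983637843957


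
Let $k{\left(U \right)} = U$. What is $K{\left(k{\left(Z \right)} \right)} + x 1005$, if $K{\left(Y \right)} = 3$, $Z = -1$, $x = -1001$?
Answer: $-1006002$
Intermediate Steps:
$K{\left(k{\left(Z \right)} \right)} + x 1005 = 3 - 1006005 = -1006002$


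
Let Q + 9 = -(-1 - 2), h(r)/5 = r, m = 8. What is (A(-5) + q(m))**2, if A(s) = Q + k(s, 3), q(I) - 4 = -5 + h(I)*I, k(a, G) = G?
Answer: 99856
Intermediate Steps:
h(r) = 5*r
Q = -6 (Q = -9 - (-1 - 2) = -9 - 1*(-3) = -9 + 3 = -6)
q(I) = -1 + 5*I**2 (q(I) = 4 + (-5 + (5*I)*I) = 4 + (-5 + 5*I**2) = -1 + 5*I**2)
A(s) = -3 (A(s) = -6 + 3 = -3)
(A(-5) + q(m))**2 = (-3 + (-1 + 5*8**2))**2 = (-3 + (-1 + 5*64))**2 = (-3 + (-1 + 320))**2 = (-3 + 319)**2 = 316**2 = 99856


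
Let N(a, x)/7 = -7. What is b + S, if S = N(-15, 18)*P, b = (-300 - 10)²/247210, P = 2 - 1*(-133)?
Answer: -163519805/24721 ≈ -6614.6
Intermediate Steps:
N(a, x) = -49 (N(a, x) = 7*(-7) = -49)
P = 135 (P = 2 + 133 = 135)
b = 9610/24721 (b = (-310)²*(1/247210) = 96100*(1/247210) = 9610/24721 ≈ 0.38874)
S = -6615 (S = -49*135 = -6615)
b + S = 9610/24721 - 6615 = -163519805/24721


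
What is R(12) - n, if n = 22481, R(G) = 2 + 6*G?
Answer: -22407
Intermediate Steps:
R(12) - n = (2 + 6*12) - 1*22481 = (2 + 72) - 22481 = 74 - 22481 = -22407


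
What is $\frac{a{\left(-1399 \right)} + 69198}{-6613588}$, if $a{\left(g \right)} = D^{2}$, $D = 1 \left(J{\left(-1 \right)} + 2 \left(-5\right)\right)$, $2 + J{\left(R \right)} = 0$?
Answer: $- \frac{34671}{3306794} \approx -0.010485$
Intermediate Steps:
$J{\left(R \right)} = -2$ ($J{\left(R \right)} = -2 + 0 = -2$)
$D = -12$ ($D = 1 \left(-2 + 2 \left(-5\right)\right) = 1 \left(-2 - 10\right) = 1 \left(-12\right) = -12$)
$a{\left(g \right)} = 144$ ($a{\left(g \right)} = \left(-12\right)^{2} = 144$)
$\frac{a{\left(-1399 \right)} + 69198}{-6613588} = \frac{144 + 69198}{-6613588} = 69342 \left(- \frac{1}{6613588}\right) = - \frac{34671}{3306794}$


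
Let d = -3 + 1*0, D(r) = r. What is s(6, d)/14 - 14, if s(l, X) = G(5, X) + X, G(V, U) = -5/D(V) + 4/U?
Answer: -302/21 ≈ -14.381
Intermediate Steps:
d = -3 (d = -3 + 0 = -3)
G(V, U) = -5/V + 4/U
s(l, X) = -1 + X + 4/X (s(l, X) = (-5/5 + 4/X) + X = (-5*⅕ + 4/X) + X = (-1 + 4/X) + X = -1 + X + 4/X)
s(6, d)/14 - 14 = (-1 - 3 + 4/(-3))/14 - 14 = (-1 - 3 + 4*(-⅓))*(1/14) - 14 = (-1 - 3 - 4/3)*(1/14) - 14 = -16/3*1/14 - 14 = -8/21 - 14 = -302/21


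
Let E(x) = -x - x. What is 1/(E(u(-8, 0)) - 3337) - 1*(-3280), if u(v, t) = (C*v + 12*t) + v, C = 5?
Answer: 10630479/3241 ≈ 3280.0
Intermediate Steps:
u(v, t) = 6*v + 12*t (u(v, t) = (5*v + 12*t) + v = 6*v + 12*t)
E(x) = -2*x
1/(E(u(-8, 0)) - 3337) - 1*(-3280) = 1/(-2*(6*(-8) + 12*0) - 3337) - 1*(-3280) = 1/(-2*(-48 + 0) - 3337) + 3280 = 1/(-2*(-48) - 3337) + 3280 = 1/(96 - 3337) + 3280 = 1/(-3241) + 3280 = -1/3241 + 3280 = 10630479/3241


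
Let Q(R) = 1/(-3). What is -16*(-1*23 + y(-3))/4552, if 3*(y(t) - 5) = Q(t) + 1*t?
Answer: 344/5121 ≈ 0.067174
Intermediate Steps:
Q(R) = -1/3
y(t) = 44/9 + t/3 (y(t) = 5 + (-1/3 + 1*t)/3 = 5 + (-1/3 + t)/3 = 5 + (-1/9 + t/3) = 44/9 + t/3)
-16*(-1*23 + y(-3))/4552 = -16*(-1*23 + (44/9 + (1/3)*(-3)))/4552 = -16*(-23 + (44/9 - 1))*(1/4552) = -16*(-23 + 35/9)*(1/4552) = -16*(-172/9)*(1/4552) = (2752/9)*(1/4552) = 344/5121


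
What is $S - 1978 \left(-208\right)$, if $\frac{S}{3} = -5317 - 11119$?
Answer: $362116$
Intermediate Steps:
$S = -49308$ ($S = 3 \left(-5317 - 11119\right) = 3 \left(-16436\right) = -49308$)
$S - 1978 \left(-208\right) = -49308 - 1978 \left(-208\right) = -49308 - -411424 = -49308 + 411424 = 362116$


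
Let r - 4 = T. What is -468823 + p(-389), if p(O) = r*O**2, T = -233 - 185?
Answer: -63115717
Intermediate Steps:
T = -418
r = -414 (r = 4 - 418 = -414)
p(O) = -414*O**2
-468823 + p(-389) = -468823 - 414*(-389)**2 = -468823 - 414*151321 = -468823 - 62646894 = -63115717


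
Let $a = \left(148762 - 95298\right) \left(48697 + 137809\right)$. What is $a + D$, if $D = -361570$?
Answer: $9970995214$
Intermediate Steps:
$a = 9971356784$ ($a = 53464 \cdot 186506 = 9971356784$)
$a + D = 9971356784 - 361570 = 9970995214$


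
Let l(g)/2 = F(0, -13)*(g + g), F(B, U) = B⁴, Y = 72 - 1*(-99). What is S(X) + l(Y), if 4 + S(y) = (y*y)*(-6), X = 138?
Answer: -114268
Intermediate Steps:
Y = 171 (Y = 72 + 99 = 171)
S(y) = -4 - 6*y² (S(y) = -4 + (y*y)*(-6) = -4 + y²*(-6) = -4 - 6*y²)
l(g) = 0 (l(g) = 2*(0⁴*(g + g)) = 2*(0*(2*g)) = 2*0 = 0)
S(X) + l(Y) = (-4 - 6*138²) + 0 = (-4 - 6*19044) + 0 = (-4 - 114264) + 0 = -114268 + 0 = -114268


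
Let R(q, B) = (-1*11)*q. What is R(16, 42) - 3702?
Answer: -3878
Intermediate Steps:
R(q, B) = -11*q
R(16, 42) - 3702 = -11*16 - 3702 = -176 - 3702 = -3878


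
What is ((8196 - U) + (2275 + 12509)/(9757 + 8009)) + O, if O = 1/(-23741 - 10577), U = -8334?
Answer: 239970055933/14516514 ≈ 16531.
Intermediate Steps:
O = -1/34318 (O = 1/(-34318) = -1/34318 ≈ -2.9139e-5)
((8196 - U) + (2275 + 12509)/(9757 + 8009)) + O = ((8196 - 1*(-8334)) + (2275 + 12509)/(9757 + 8009)) - 1/34318 = ((8196 + 8334) + 14784/17766) - 1/34318 = (16530 + 14784*(1/17766)) - 1/34318 = (16530 + 352/423) - 1/34318 = 6992542/423 - 1/34318 = 239970055933/14516514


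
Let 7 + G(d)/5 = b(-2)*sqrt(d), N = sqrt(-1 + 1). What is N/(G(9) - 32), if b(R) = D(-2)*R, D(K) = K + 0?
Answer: 0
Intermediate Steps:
D(K) = K
b(R) = -2*R
N = 0 (N = sqrt(0) = 0)
G(d) = -35 + 20*sqrt(d) (G(d) = -35 + 5*((-2*(-2))*sqrt(d)) = -35 + 5*(4*sqrt(d)) = -35 + 20*sqrt(d))
N/(G(9) - 32) = 0/((-35 + 20*sqrt(9)) - 32) = 0/((-35 + 20*3) - 32) = 0/((-35 + 60) - 32) = 0/(25 - 32) = 0/(-7) = 0*(-1/7) = 0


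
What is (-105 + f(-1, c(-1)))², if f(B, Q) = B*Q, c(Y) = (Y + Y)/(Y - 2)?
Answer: 100489/9 ≈ 11165.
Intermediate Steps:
c(Y) = 2*Y/(-2 + Y) (c(Y) = (2*Y)/(-2 + Y) = 2*Y/(-2 + Y))
(-105 + f(-1, c(-1)))² = (-105 - 2*(-1)/(-2 - 1))² = (-105 - 2*(-1)/(-3))² = (-105 - 2*(-1)*(-1)/3)² = (-105 - 1*⅔)² = (-105 - ⅔)² = (-317/3)² = 100489/9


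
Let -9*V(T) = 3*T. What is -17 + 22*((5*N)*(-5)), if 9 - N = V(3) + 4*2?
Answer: -1117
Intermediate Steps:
V(T) = -T/3
N = 2 (N = 9 - (-⅓*3 + 4*2) = 9 - (-1 + 8) = 9 - 1*7 = 9 - 7 = 2)
-17 + 22*((5*N)*(-5)) = -17 + 22*((5*2)*(-5)) = -17 + 22*(10*(-5)) = -17 + 22*(-50) = -17 - 1100 = -1117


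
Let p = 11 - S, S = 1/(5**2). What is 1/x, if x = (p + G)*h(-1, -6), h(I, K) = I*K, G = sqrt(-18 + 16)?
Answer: 3425/228978 - 625*I*sqrt(2)/457956 ≈ 0.014958 - 0.0019301*I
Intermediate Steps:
G = I*sqrt(2) (G = sqrt(-2) = I*sqrt(2) ≈ 1.4142*I)
S = 1/25 ≈ 0.040000
p = 274/25 (p = 11 - 1*1/25 = 11 - 1/25 = 274/25 ≈ 10.960)
x = 1644/25 + 6*I*sqrt(2) (x = (274/25 + I*sqrt(2))*(-1*(-6)) = (274/25 + I*sqrt(2))*6 = 1644/25 + 6*I*sqrt(2) ≈ 65.76 + 8.4853*I)
1/x = 1/(1644/25 + 6*I*sqrt(2))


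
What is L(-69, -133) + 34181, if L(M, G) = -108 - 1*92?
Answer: 33981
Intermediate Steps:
L(M, G) = -200 (L(M, G) = -108 - 92 = -200)
L(-69, -133) + 34181 = -200 + 34181 = 33981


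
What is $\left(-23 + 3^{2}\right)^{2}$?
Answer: $196$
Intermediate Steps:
$\left(-23 + 3^{2}\right)^{2} = \left(-23 + 9\right)^{2} = \left(-14\right)^{2} = 196$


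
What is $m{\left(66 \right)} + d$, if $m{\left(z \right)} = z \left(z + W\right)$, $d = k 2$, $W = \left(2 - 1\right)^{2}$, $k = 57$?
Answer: $4536$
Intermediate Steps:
$W = 1$ ($W = 1^{2} = 1$)
$d = 114$ ($d = 57 \cdot 2 = 114$)
$m{\left(z \right)} = z \left(1 + z\right)$ ($m{\left(z \right)} = z \left(z + 1\right) = z \left(1 + z\right)$)
$m{\left(66 \right)} + d = 66 \left(1 + 66\right) + 114 = 66 \cdot 67 + 114 = 4422 + 114 = 4536$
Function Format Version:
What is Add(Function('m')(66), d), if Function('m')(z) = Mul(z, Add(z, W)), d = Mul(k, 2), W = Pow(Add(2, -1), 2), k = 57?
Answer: 4536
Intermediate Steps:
W = 1 (W = Pow(1, 2) = 1)
d = 114 (d = Mul(57, 2) = 114)
Function('m')(z) = Mul(z, Add(1, z)) (Function('m')(z) = Mul(z, Add(z, 1)) = Mul(z, Add(1, z)))
Add(Function('m')(66), d) = Add(Mul(66, Add(1, 66)), 114) = Add(Mul(66, 67), 114) = Add(4422, 114) = 4536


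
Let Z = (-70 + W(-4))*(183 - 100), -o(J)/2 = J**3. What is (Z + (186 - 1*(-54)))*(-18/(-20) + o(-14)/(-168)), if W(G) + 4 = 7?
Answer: 5070913/30 ≈ 1.6903e+5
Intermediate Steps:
o(J) = -2*J**3
W(G) = 3 (W(G) = -4 + 7 = 3)
Z = -5561 (Z = (-70 + 3)*(183 - 100) = -67*83 = -5561)
(Z + (186 - 1*(-54)))*(-18/(-20) + o(-14)/(-168)) = (-5561 + (186 - 1*(-54)))*(-18/(-20) - 2*(-14)**3/(-168)) = (-5561 + (186 + 54))*(-18*(-1/20) - 2*(-2744)*(-1/168)) = (-5561 + 240)*(9/10 + 5488*(-1/168)) = -5321*(9/10 - 98/3) = -5321*(-953/30) = 5070913/30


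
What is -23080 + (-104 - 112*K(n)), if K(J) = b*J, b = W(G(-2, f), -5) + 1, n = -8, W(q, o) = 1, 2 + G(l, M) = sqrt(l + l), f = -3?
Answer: -21392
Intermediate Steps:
G(l, M) = -2 + sqrt(2)*sqrt(l) (G(l, M) = -2 + sqrt(l + l) = -2 + sqrt(2*l) = -2 + sqrt(2)*sqrt(l))
b = 2 (b = 1 + 1 = 2)
K(J) = 2*J
-23080 + (-104 - 112*K(n)) = -23080 + (-104 - 224*(-8)) = -23080 + (-104 - 112*(-16)) = -23080 + (-104 + 1792) = -23080 + 1688 = -21392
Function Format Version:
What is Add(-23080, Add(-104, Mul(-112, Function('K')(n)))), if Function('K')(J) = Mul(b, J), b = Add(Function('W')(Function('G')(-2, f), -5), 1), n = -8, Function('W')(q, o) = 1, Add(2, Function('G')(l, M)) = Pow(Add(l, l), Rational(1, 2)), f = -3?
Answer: -21392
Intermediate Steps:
Function('G')(l, M) = Add(-2, Mul(Pow(2, Rational(1, 2)), Pow(l, Rational(1, 2)))) (Function('G')(l, M) = Add(-2, Pow(Add(l, l), Rational(1, 2))) = Add(-2, Pow(Mul(2, l), Rational(1, 2))) = Add(-2, Mul(Pow(2, Rational(1, 2)), Pow(l, Rational(1, 2)))))
b = 2 (b = Add(1, 1) = 2)
Function('K')(J) = Mul(2, J)
Add(-23080, Add(-104, Mul(-112, Function('K')(n)))) = Add(-23080, Add(-104, Mul(-112, Mul(2, -8)))) = Add(-23080, Add(-104, Mul(-112, -16))) = Add(-23080, Add(-104, 1792)) = Add(-23080, 1688) = -21392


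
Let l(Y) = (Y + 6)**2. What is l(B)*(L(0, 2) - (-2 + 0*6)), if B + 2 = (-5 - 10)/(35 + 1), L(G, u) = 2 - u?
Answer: 1849/72 ≈ 25.681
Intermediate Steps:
B = -29/12 (B = -2 + (-5 - 10)/(35 + 1) = -2 - 15/36 = -2 - 15*1/36 = -2 - 5/12 = -29/12 ≈ -2.4167)
l(Y) = (6 + Y)**2
l(B)*(L(0, 2) - (-2 + 0*6)) = (6 - 29/12)**2*((2 - 1*2) - (-2 + 0*6)) = (43/12)**2*((2 - 2) - (-2 + 0)) = 1849*(0 - 1*(-2))/144 = 1849*(0 + 2)/144 = (1849/144)*2 = 1849/72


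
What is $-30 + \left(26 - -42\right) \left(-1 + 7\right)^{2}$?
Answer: $2418$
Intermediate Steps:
$-30 + \left(26 - -42\right) \left(-1 + 7\right)^{2} = -30 + \left(26 + 42\right) 6^{2} = -30 + 68 \cdot 36 = -30 + 2448 = 2418$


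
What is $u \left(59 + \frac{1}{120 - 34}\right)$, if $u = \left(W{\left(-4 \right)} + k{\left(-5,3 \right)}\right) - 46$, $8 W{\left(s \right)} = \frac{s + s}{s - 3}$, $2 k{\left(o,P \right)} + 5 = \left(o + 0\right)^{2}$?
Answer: $- \frac{181975}{86} \approx -2116.0$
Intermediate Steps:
$k{\left(o,P \right)} = - \frac{5}{2} + \frac{o^{2}}{2}$ ($k{\left(o,P \right)} = - \frac{5}{2} + \frac{\left(o + 0\right)^{2}}{2} = - \frac{5}{2} + \frac{o^{2}}{2}$)
$W{\left(s \right)} = \frac{s}{4 \left(-3 + s\right)}$ ($W{\left(s \right)} = \frac{\left(s + s\right) \frac{1}{s - 3}}{8} = \frac{2 s \frac{1}{-3 + s}}{8} = \frac{s}{4 \left(-3 + s\right)}$)
$u = - \frac{251}{7}$ ($u = \left(\frac{1}{4} \left(-4\right) \frac{1}{-3 - 4} - \left(\frac{5}{2} - \frac{\left(-5\right)^{2}}{2}\right)\right) - 46 = \left(\frac{1}{4} \left(-4\right) \frac{1}{-7} + \left(- \frac{5}{2} + \frac{1}{2} \cdot 25\right)\right) - 46 = \left(\frac{1}{4} \left(-4\right) \left(- \frac{1}{7}\right) + \left(- \frac{5}{2} + \frac{25}{2}\right)\right) - 46 = \left(\frac{1}{7} + 10\right) - 46 = \frac{71}{7} - 46 = - \frac{251}{7} \approx -35.857$)
$u \left(59 + \frac{1}{120 - 34}\right) = - \frac{251 \left(59 + \frac{1}{120 - 34}\right)}{7} = - \frac{251 \left(59 + \frac{1}{86}\right)}{7} = \left(- \frac{251}{7}\right) \frac{5075}{86} = - \frac{181975}{86}$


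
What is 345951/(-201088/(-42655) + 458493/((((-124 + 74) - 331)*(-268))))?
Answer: 167417864068860/4454412491 ≈ 37585.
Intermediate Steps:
345951/(-201088/(-42655) + 458493/((((-124 + 74) - 331)*(-268)))) = 345951/(-201088*(-1/42655) + 458493/(((-50 - 331)*(-268)))) = 345951/(201088/42655 + 458493/((-381*(-268)))) = 345951/(201088/42655 + 458493/102108) = 345951/(201088/42655 + 458493*(1/102108)) = 345951/(201088/42655 + 152831/34036) = 345951/(13363237473/1451805580) = 345951*(1451805580/13363237473) = 167417864068860/4454412491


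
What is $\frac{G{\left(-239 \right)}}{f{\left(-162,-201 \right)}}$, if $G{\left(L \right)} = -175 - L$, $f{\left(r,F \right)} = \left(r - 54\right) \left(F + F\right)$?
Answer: $\frac{4}{5427} \approx 0.00073706$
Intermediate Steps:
$f{\left(r,F \right)} = 2 F \left(-54 + r\right)$ ($f{\left(r,F \right)} = \left(-54 + r\right) 2 F = 2 F \left(-54 + r\right)$)
$\frac{G{\left(-239 \right)}}{f{\left(-162,-201 \right)}} = \frac{-175 - -239}{2 \left(-201\right) \left(-54 - 162\right)} = \frac{-175 + 239}{2 \left(-201\right) \left(-216\right)} = \frac{64}{86832} = 64 \cdot \frac{1}{86832} = \frac{4}{5427}$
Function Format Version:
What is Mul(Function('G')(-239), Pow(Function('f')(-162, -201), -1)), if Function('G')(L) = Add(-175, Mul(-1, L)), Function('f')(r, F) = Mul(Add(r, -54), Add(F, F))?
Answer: Rational(4, 5427) ≈ 0.00073706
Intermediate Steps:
Function('f')(r, F) = Mul(2, F, Add(-54, r)) (Function('f')(r, F) = Mul(Add(-54, r), Mul(2, F)) = Mul(2, F, Add(-54, r)))
Mul(Function('G')(-239), Pow(Function('f')(-162, -201), -1)) = Mul(Add(-175, Mul(-1, -239)), Pow(Mul(2, -201, Add(-54, -162)), -1)) = Mul(Add(-175, 239), Pow(Mul(2, -201, -216), -1)) = Mul(64, Pow(86832, -1)) = Mul(64, Rational(1, 86832)) = Rational(4, 5427)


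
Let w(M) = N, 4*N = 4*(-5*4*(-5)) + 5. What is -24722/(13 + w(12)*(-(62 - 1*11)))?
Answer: 98888/20603 ≈ 4.7997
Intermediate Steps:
N = 405/4 (N = (4*(-5*4*(-5)) + 5)/4 = (4*(-20*(-5)) + 5)/4 = (4*100 + 5)/4 = (400 + 5)/4 = (1/4)*405 = 405/4 ≈ 101.25)
w(M) = 405/4
-24722/(13 + w(12)*(-(62 - 1*11))) = -24722/(13 + 405*(-(62 - 1*11))/4) = -24722/(13 + 405*(-(62 - 11))/4) = -24722/(13 + 405*(-1*51)/4) = -24722/(13 + (405/4)*(-51)) = -24722/(13 - 20655/4) = -24722/(-20603/4) = -24722*(-4/20603) = 98888/20603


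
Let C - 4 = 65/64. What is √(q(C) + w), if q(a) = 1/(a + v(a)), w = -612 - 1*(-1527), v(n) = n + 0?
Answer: √94292787/321 ≈ 30.251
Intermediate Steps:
v(n) = n
C = 321/64 (C = 4 + 65/64 = 321/64 ≈ 5.0156)
w = 915 (w = -612 + 1527 = 915)
q(a) = 1/(2*a) (q(a) = 1/(a + a) = 1/(2*a))
√(q(C) + w) = √(1/(2*(321/64)) + 915) = √((½)*(64/321) + 915) = √(32/321 + 915) = √(293747/321) = √94292787/321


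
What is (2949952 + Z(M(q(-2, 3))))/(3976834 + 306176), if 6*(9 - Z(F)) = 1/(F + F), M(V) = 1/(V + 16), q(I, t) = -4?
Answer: 98332/142767 ≈ 0.68876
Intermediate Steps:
M(V) = 1/(16 + V)
Z(F) = 9 - 1/(12*F) (Z(F) = 9 - 1/(6*(F + F)) = 9 - 1/(2*F)/6 = 9 - 1/(12*F))
(2949952 + Z(M(q(-2, 3))))/(3976834 + 306176) = (2949952 + (9 - 1/(12*(1/(16 - 4)))))/(3976834 + 306176) = (2949952 + (9 - 1/(12*(1/12))))/4283010 = (2949952 + (9 - 1/(12*1/12)))*(1/4283010) = (2949952 + (9 - 1/12*12))*(1/4283010) = (2949952 + (9 - 1))*(1/4283010) = (2949952 + 8)*(1/4283010) = 2949960*(1/4283010) = 98332/142767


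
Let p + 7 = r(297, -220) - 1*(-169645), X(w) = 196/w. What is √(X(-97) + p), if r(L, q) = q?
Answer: 5*√63761398/97 ≈ 411.60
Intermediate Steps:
p = 169418 (p = -7 + (-220 - 1*(-169645)) = -7 + (-220 + 169645) = -7 + 169425 = 169418)
√(X(-97) + p) = √(196/(-97) + 169418) = √(196*(-1/97) + 169418) = √(-196/97 + 169418) = √(16433350/97) = 5*√63761398/97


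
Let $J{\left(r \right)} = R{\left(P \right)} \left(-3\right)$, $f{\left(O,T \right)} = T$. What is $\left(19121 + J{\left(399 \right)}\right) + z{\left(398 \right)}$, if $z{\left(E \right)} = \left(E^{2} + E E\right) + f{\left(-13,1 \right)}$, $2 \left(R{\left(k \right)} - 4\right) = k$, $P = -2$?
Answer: $335921$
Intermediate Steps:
$R{\left(k \right)} = 4 + \frac{k}{2}$
$J{\left(r \right)} = -9$ ($J{\left(r \right)} = \left(4 + \frac{1}{2} \left(-2\right)\right) \left(-3\right) = \left(4 - 1\right) \left(-3\right) = 3 \left(-3\right) = -9$)
$z{\left(E \right)} = 1 + 2 E^{2}$ ($z{\left(E \right)} = \left(E^{2} + E E\right) + 1 = \left(E^{2} + E^{2}\right) + 1 = 2 E^{2} + 1 = 1 + 2 E^{2}$)
$\left(19121 + J{\left(399 \right)}\right) + z{\left(398 \right)} = \left(19121 - 9\right) + \left(1 + 2 \cdot 398^{2}\right) = 19112 + \left(1 + 2 \cdot 158404\right) = 19112 + \left(1 + 316808\right) = 19112 + 316809 = 335921$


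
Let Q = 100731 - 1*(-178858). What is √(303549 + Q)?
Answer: √583138 ≈ 763.63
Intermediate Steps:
Q = 279589 (Q = 100731 + 178858 = 279589)
√(303549 + Q) = √(303549 + 279589) = √583138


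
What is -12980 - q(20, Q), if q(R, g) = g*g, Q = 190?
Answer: -49080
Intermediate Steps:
q(R, g) = g²
-12980 - q(20, Q) = -12980 - 1*190² = -12980 - 1*36100 = -12980 - 36100 = -49080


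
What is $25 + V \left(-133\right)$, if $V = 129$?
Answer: $-17132$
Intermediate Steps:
$25 + V \left(-133\right) = 25 + 129 \left(-133\right) = 25 - 17157 = -17132$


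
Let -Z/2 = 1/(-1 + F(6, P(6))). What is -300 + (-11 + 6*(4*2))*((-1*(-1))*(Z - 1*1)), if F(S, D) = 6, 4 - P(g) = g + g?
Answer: -1759/5 ≈ -351.80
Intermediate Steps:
P(g) = 4 - 2*g (P(g) = 4 - (g + g) = 4 - 2*g)
Z = -⅖ (Z = -2/(-1 + 6) = -2/5 = -2*⅕ = -⅖ ≈ -0.40000)
-300 + (-11 + 6*(4*2))*((-1*(-1))*(Z - 1*1)) = -300 + (-11 + 6*(4*2))*((-1*(-1))*(-⅖ - 1*1)) = -300 + (-11 + 6*8)*(1*(-⅖ - 1)) = -300 + (-11 + 48)*(1*(-7/5)) = -300 + 37*(-7/5) = -300 - 259/5 = -1759/5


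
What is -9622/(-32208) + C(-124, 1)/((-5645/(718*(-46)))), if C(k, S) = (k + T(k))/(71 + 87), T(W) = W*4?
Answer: -32547642643/1436331864 ≈ -22.660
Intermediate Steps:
T(W) = 4*W
C(k, S) = 5*k/158 (C(k, S) = (k + 4*k)/(71 + 87) = (5*k)/158 = (5*k)*(1/158) = 5*k/158)
-9622/(-32208) + C(-124, 1)/((-5645/(718*(-46)))) = -9622/(-32208) + ((5/158)*(-124))/((-5645/(718*(-46)))) = -9622*(-1/32208) - 310/(79*((-5645/(-33028)))) = 4811/16104 - 310/(79*((-5645*(-1/33028)))) = 4811/16104 - 310/(79*5645/33028) = 4811/16104 - 310/79*33028/5645 = 4811/16104 - 2047736/89191 = -32547642643/1436331864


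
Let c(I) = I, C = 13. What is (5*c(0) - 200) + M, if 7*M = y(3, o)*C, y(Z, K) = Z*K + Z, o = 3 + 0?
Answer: -1244/7 ≈ -177.71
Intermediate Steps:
o = 3
y(Z, K) = Z + K*Z (y(Z, K) = K*Z + Z = Z + K*Z)
M = 156/7 (M = ((3*(1 + 3))*13)/7 = ((3*4)*13)/7 = (12*13)/7 = (1/7)*156 = 156/7 ≈ 22.286)
(5*c(0) - 200) + M = (5*0 - 200) + 156/7 = (0 - 200) + 156/7 = -200 + 156/7 = -1244/7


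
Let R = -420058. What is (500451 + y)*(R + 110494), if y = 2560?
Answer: -155714097204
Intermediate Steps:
(500451 + y)*(R + 110494) = (500451 + 2560)*(-420058 + 110494) = 503011*(-309564) = -155714097204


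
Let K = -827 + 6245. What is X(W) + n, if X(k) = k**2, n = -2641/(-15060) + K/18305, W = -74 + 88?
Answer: 1547483011/7876380 ≈ 196.47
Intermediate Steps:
K = 5418
W = 14
n = 3712531/7876380 (n = -2641/(-15060) + 5418/18305 = -2641*(-1/15060) + 5418*(1/18305) = 2641/15060 + 774/2615 = 3712531/7876380 ≈ 0.47135)
X(W) + n = 14**2 + 3712531/7876380 = 196 + 3712531/7876380 = 1547483011/7876380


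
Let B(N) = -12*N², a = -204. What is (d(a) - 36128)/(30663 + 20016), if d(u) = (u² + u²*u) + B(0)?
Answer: -8484176/50679 ≈ -167.41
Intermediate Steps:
d(u) = u² + u³ (d(u) = (u² + u²*u) - 12*0² = (u² + u³) - 12*0 = (u² + u³) + 0 = u² + u³)
(d(a) - 36128)/(30663 + 20016) = ((-204)²*(1 - 204) - 36128)/(30663 + 20016) = (41616*(-203) - 36128)/50679 = (-8448048 - 36128)*(1/50679) = -8484176*1/50679 = -8484176/50679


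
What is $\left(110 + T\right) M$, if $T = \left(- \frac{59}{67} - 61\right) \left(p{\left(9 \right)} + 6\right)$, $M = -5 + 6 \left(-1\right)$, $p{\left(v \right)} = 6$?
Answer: $\frac{466202}{67} \approx 6958.2$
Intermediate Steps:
$M = -11$ ($M = -5 - 6 = -11$)
$T = - \frac{49752}{67}$ ($T = \left(- \frac{59}{67} - 61\right) \left(6 + 6\right) = \left(\left(-59\right) \frac{1}{67} - 61\right) 12 = \left(- \frac{59}{67} - 61\right) 12 = \left(- \frac{4146}{67}\right) 12 = - \frac{49752}{67} \approx -742.57$)
$\left(110 + T\right) M = \left(110 - \frac{49752}{67}\right) \left(-11\right) = \left(- \frac{42382}{67}\right) \left(-11\right) = \frac{466202}{67}$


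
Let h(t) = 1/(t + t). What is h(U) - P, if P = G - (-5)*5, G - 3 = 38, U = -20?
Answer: -2641/40 ≈ -66.025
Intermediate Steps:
G = 41 (G = 3 + 38 = 41)
P = 66 (P = 41 - (-5)*5 = 41 - 1*(-25) = 41 + 25 = 66)
h(t) = 1/(2*t)
h(U) - P = (½)/(-20) - 1*66 = (½)*(-1/20) - 66 = -1/40 - 66 = -2641/40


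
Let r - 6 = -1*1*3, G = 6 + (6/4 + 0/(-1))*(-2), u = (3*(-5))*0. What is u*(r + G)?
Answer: 0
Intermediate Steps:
u = 0 (u = -15*0 = 0)
G = 3 (G = 6 + (6*(¼) + 0*(-1))*(-2) = 6 + (3/2 + 0)*(-2) = 6 + (3/2)*(-2) = 6 - 3 = 3)
r = 3 (r = 6 - 1*1*3 = 6 - 1*3 = 6 - 3 = 3)
u*(r + G) = 0*(3 + 3) = 0*6 = 0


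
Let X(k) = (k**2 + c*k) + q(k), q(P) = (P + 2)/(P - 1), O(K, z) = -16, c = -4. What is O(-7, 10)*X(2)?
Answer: 0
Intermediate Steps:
q(P) = (2 + P)/(-1 + P)
X(k) = k**2 - 4*k + (2 + k)/(-1 + k) (X(k) = (k**2 - 4*k) + (2 + k)/(-1 + k) = k**2 - 4*k + (2 + k)/(-1 + k))
O(-7, 10)*X(2) = -16*(2 + 2 + 2*(-1 + 2)*(-4 + 2))/(-1 + 2) = -16*(2 + 2 + 2*1*(-2))/1 = -16*(2 + 2 - 4) = -16*0 = 0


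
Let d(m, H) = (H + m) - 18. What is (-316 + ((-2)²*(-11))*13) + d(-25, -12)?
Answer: -943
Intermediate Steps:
d(m, H) = -18 + H + m
(-316 + ((-2)²*(-11))*13) + d(-25, -12) = (-316 + ((-2)²*(-11))*13) + (-18 - 12 - 25) = (-316 + (4*(-11))*13) - 55 = (-316 - 44*13) - 55 = (-316 - 572) - 55 = -888 - 55 = -943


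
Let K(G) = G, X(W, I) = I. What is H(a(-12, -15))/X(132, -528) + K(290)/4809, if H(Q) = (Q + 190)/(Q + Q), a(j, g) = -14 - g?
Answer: -68031/564256 ≈ -0.12057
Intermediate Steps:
H(Q) = (190 + Q)/(2*Q) (H(Q) = (190 + Q)/((2*Q)) = (190 + Q)*(1/(2*Q)) = (190 + Q)/(2*Q))
H(a(-12, -15))/X(132, -528) + K(290)/4809 = ((190 + (-14 - 1*(-15)))/(2*(-14 - 1*(-15))))/(-528) + 290/4809 = ((190 + (-14 + 15))/(2*(-14 + 15)))*(-1/528) + 290*(1/4809) = ((½)*(190 + 1)/1)*(-1/528) + 290/4809 = ((½)*1*191)*(-1/528) + 290/4809 = (191/2)*(-1/528) + 290/4809 = -191/1056 + 290/4809 = -68031/564256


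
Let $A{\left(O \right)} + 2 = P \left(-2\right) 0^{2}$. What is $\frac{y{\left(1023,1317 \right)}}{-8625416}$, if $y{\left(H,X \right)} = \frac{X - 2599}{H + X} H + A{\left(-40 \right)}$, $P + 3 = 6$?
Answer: $\frac{219361}{3363912240} \approx 6.521 \cdot 10^{-5}$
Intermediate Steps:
$P = 3$ ($P = -3 + 6 = 3$)
$A{\left(O \right)} = -2$ ($A{\left(O \right)} = -2 + 3 \left(-2\right) 0^{2} = -2 - 0 = -2 + 0 = -2$)
$y{\left(H,X \right)} = -2 + \frac{H \left(-2599 + X\right)}{H + X}$ ($y{\left(H,X \right)} = \frac{X - 2599}{H + X} H - 2 = \frac{-2599 + X}{H + X} H - 2 = \frac{H \left(-2599 + X\right)}{H + X} - 2 = -2 + \frac{H \left(-2599 + X\right)}{H + X}$)
$\frac{y{\left(1023,1317 \right)}}{-8625416} = \frac{\frac{1}{1023 + 1317} \left(\left(-2601\right) 1023 - 2634 + 1023 \cdot 1317\right)}{-8625416} = \frac{-2660823 - 2634 + 1347291}{2340} \left(- \frac{1}{8625416}\right) = \frac{1}{2340} \left(-1316166\right) \left(- \frac{1}{8625416}\right) = \left(- \frac{219361}{390}\right) \left(- \frac{1}{8625416}\right) = \frac{219361}{3363912240}$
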